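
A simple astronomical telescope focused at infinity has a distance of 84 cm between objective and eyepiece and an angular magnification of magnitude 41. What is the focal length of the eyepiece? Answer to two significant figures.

In normal adjustment the tube length equals f_obj + f_eye and |M| = f_obj/f_eye.
So f_obj = 41 f_eye and 41 f_eye + f_eye = 84 cm, giving f_eye = 84/42 = 2.000 cm and f_obj = 82.000 cm.

2.0 cm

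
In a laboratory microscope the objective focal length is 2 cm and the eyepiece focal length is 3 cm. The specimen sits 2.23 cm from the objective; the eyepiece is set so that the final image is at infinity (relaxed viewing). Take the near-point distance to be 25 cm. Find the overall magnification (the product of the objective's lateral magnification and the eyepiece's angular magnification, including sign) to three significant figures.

Objective: 1/d_i = 1/f_obj - 1/d_o = 1/2 - 1/2.23 = 0.05157 cm^-1, so d_i = 19.391 cm.
m_obj = -d_i/d_o = -19.391/2.23 = -8.696.
Eyepiece angular magnification (image at infinity): M_eye = D/f_e = 25/3 = 8.333.
Overall M = m_obj x M_eye = (-8.696)(8.333) = -72.46.

-72.5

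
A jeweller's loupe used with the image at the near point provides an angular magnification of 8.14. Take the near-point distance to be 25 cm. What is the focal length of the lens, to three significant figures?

For the image at the near point, M = 1 + D/f.
f = D/(M - 1) = 25/(8.14 - 1) = 3.501 cm.

3.50 cm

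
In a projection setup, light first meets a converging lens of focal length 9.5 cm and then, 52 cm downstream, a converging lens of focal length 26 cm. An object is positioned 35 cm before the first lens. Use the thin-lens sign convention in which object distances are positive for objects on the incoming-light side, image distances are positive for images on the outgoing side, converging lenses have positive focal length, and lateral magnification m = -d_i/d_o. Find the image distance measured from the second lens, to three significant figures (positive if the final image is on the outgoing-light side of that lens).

78.2 cm

Applying the thin-lens equation to the first lens, 1/9.5 = 1/35 + 1/d_i1, which gives d_i1 = 13.039 cm.
The intermediate image is 13.039 cm to the right of lens 1, so d_o2 = L - d_i1 = 52 - 13.039 = 38.961 cm.
Applying the thin-lens equation again with f_2 = 26 cm and d_o2 = 38.961 cm gives d_i2 = 78.157 cm.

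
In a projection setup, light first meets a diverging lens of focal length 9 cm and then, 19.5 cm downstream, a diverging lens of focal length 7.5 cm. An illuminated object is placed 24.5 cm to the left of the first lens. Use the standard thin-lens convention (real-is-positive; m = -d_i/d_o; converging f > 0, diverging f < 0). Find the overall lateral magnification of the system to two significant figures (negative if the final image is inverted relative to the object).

Lens 1: 1/d_i1 = 1/f_1 - 1/d_o1 = 1/(-9) - 1/24.5 = -0.15193 cm^-1, so d_i1 = -6.582 cm.
m_1 = -(-6.582)/24.5 = 0.2687.
With d_i1 < 0 the first image is virtual and lies on the object side; the object distance for lens 2 is d_o2 = 19.5 - (-6.582) = 26.082 cm.
Lens 2: 1/d_i2 = 1/f_2 - 1/d_o2 = 1/(-7.5) - 1/(26.082) = -0.17167 cm^-1, so d_i2 = -5.825 cm.
m_2 = -(-5.825)/(26.082) = 0.2233.
Total m = m_1 x m_2 = (0.2687)(0.2233) = 0.0600.

0.060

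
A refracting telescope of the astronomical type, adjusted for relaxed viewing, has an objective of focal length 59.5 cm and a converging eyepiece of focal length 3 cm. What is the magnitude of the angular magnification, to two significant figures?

|M| = f_obj/|f_eye| = 59.5/3 = 19.833.

20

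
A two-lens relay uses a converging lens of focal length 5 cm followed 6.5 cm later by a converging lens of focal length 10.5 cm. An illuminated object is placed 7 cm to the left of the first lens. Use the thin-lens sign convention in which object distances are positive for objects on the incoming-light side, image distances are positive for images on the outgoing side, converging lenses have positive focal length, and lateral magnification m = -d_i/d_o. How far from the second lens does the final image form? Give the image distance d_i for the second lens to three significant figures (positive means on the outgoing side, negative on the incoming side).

5.37 cm

Lens 1: 1/d_i1 = 1/f_1 - 1/d_o1 = 1/5 - 1/7 = 0.05714 cm^-1, so d_i1 = 17.500 cm.
Since 17.500 cm > 6.5 cm, the first image lies past the second lens and serves as a virtual object: d_o2 = L - d_i1 = -11.000 cm.
Lens 2: 1/d_i2 = 1/f_2 - 1/d_o2 = 1/10.5 - 1/(-11.000) = 0.18615 cm^-1, so d_i2 = 5.372 cm.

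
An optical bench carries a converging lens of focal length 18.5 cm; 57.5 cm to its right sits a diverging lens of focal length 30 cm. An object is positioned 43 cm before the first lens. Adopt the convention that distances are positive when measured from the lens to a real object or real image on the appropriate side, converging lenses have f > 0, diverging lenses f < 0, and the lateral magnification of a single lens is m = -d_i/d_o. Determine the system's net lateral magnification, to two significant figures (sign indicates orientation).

First lens: d_i1 = 1/(1/18.5 - 1/43) = 32.469 cm.
m_1 = -(32.469)/43 = -0.7551.
Object distance for lens 2: d_o2 = 57.5 - 32.469 = 25.031 cm.
Second lens: d_i2 = 1/(1/(-30) - 1/(25.031)) = -13.645 cm.
m_2 = -(-13.645)/(25.031) = 0.5452.
Overall magnification: m = m_1 m_2 = -0.4116.

-0.41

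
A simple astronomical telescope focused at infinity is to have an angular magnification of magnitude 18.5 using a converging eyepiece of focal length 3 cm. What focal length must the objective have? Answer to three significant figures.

|M| = f_obj/|f_eye|, so f_obj = |M| x |f_eye| = 18.5 x 3 = 55.500 cm.

55.5 cm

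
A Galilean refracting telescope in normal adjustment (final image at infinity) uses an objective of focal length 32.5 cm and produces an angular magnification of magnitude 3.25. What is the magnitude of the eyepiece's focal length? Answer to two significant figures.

|M| = f_obj/|f_eye|, so |f_eye| = f_obj/|M| = 32.5/3.25 = 10.000 cm.
(The eyepiece is diverging, so its signed focal length is -10.000 cm.)

10 cm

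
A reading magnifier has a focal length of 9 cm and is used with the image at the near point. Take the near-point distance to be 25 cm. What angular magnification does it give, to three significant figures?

3.78

M = 1 + D/f = 1 + 25/9 = 3.778.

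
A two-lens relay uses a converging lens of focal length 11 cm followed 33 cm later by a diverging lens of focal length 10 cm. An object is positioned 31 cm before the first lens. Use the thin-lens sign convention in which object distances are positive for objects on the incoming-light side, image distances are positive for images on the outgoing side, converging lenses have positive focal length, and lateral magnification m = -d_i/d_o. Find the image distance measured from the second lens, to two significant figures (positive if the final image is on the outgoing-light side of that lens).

First lens: d_i1 = 1/(1/11 - 1/31) = 17.050 cm.
The intermediate image is 17.050 cm to the right of lens 1, so d_o2 = L - d_i1 = 33 - 17.050 = 15.950 cm.
Second lens: d_i2 = 1/(1/(-10) - 1/(15.950)) = -6.146 cm.

-6.1 cm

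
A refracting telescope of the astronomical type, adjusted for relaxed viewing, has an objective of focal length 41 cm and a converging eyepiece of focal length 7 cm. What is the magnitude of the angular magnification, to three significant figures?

|M| = f_obj/|f_eye| = 41/7 = 5.857.

5.86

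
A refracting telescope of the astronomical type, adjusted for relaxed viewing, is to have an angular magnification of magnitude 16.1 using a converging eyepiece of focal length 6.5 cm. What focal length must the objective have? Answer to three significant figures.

|M| = f_obj/|f_eye|, so f_obj = |M| x |f_eye| = 16.1 x 6.5 = 104.650 cm.

105 cm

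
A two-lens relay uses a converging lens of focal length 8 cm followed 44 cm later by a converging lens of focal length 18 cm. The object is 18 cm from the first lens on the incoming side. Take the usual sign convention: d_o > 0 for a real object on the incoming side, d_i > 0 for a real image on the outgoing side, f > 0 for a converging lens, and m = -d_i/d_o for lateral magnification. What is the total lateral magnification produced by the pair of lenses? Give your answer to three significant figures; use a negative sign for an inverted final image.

First lens: d_i1 = 1/(1/8 - 1/18) = 14.400 cm.
m_1 = -(14.400)/18 = -0.8000.
The intermediate image is 14.400 cm to the right of lens 1, so d_o2 = L - d_i1 = 44 - 14.400 = 29.600 cm.
Second lens: d_i2 = 1/(1/18 - 1/(29.600)) = 45.931 cm.
m_2 = -(45.931)/(29.600) = -1.5517.
Overall magnification: m = m_1 m_2 = 1.2414.

1.24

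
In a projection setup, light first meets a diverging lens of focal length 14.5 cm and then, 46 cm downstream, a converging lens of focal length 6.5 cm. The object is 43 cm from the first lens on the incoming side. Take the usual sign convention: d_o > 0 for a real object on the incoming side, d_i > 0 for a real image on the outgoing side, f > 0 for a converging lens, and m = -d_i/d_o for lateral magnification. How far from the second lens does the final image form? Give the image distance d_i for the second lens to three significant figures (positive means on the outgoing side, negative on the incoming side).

Lens 1: 1/d_i1 = 1/f_1 - 1/d_o1 = 1/(-14.5) - 1/43 = -0.09222 cm^-1, so d_i1 = -10.843 cm.
With d_i1 < 0 the first image is virtual and lies on the object side; the object distance for lens 2 is d_o2 = 46 - (-10.843) = 56.843 cm.
Lens 2: 1/d_i2 = 1/f_2 - 1/d_o2 = 1/6.5 - 1/(56.843) = 0.13625 cm^-1, so d_i2 = 7.339 cm.

7.34 cm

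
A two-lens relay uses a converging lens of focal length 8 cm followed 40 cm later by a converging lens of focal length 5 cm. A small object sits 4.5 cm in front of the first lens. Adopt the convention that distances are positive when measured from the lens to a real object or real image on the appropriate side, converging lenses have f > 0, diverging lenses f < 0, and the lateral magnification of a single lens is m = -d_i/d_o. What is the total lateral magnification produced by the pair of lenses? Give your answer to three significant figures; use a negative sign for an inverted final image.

-0.252

First lens: d_i1 = 1/(1/8 - 1/4.5) = -10.286 cm.
m_1 = -(-10.286)/4.5 = 2.2857.
With d_i1 < 0 the first image is virtual and lies on the object side; the object distance for lens 2 is d_o2 = 40 - (-10.286) = 50.286 cm.
Second lens: d_i2 = 1/(1/5 - 1/(50.286)) = 5.552 cm.
m_2 = -(5.552)/(50.286) = -0.1104.
Total m = m_1 x m_2 = (2.2857)(-0.1104) = -0.2524.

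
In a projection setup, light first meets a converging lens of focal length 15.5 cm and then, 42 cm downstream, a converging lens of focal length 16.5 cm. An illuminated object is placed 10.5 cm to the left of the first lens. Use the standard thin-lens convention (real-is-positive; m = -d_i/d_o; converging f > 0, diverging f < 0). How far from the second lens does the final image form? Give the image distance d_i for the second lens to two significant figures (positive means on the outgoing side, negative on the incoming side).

21 cm

Applying the thin-lens equation to the first lens, 1/15.5 = 1/10.5 + 1/d_i1, which gives d_i1 = -32.550 cm.
With d_i1 < 0 the first image is virtual and lies on the object side; the object distance for lens 2 is d_o2 = 42 - (-32.550) = 74.550 cm.
Applying the thin-lens equation again with f_2 = 16.5 cm and d_o2 = 74.550 cm gives d_i2 = 21.190 cm.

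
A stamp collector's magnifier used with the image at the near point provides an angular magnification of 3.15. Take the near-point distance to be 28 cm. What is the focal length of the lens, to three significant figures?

13.0 cm

For the image at the near point, M = 1 + D/f.
f = D/(M - 1) = 28/(3.15 - 1) = 13.023 cm.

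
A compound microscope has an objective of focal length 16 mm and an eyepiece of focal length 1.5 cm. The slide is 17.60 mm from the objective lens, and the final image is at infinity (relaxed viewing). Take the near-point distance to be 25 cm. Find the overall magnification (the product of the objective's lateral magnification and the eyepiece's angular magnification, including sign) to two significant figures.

-170

Convert to cm: f_obj = 16 mm = 1.6 cm; d_o = 17.60 mm = 1.76 cm.
Objective: 1/d_i = 1/f_obj - 1/d_o = 1/1.6 - 1/1.76 = 0.05682 cm^-1, so d_i = 17.600 cm.
m_obj = -d_i/d_o = -17.600/1.76 = -10.000.
Eyepiece angular magnification (image at infinity): M_eye = D/f_e = 25/1.5 = 16.667.
Overall M = m_obj x M_eye = (-10.000)(16.667) = -166.67.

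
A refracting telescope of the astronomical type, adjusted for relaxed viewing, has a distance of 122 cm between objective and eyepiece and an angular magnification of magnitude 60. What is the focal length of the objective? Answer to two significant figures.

120 cm

In normal adjustment the tube length equals f_obj + f_eye and |M| = f_obj/f_eye.
So f_obj = 60 f_eye and 60 f_eye + f_eye = 122 cm, giving f_eye = 122/61 = 2.000 cm and f_obj = 120.000 cm.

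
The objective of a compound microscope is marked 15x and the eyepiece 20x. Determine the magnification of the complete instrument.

300

The overall magnification of a compound microscope is the product of the objective and eyepiece magnifications:
M = M_obj x M_eye = 15 x 20 = 300.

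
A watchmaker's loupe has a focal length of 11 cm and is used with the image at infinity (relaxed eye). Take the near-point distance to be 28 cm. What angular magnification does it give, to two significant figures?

M = D/f = 28/11 = 2.545.

2.5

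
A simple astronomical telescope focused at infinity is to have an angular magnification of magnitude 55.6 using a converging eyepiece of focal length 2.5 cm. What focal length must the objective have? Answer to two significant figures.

140 cm

|M| = f_obj/|f_eye|, so f_obj = |M| x |f_eye| = 55.6 x 2.5 = 139.000 cm.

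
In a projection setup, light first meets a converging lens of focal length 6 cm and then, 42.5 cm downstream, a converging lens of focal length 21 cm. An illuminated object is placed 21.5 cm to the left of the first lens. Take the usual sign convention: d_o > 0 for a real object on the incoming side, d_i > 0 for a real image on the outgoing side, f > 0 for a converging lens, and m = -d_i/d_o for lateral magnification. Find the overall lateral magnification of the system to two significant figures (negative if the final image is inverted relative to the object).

0.62

Applying the thin-lens equation to the first lens, 1/6 = 1/21.5 + 1/d_i1, which gives d_i1 = 8.323 cm.
Its lateral magnification is m_1 = -d_i1/d_o1 = -(8.323)/21.5 = -0.3871.
That image sits 34.177 cm in front of the second lens, so d_o2 = 34.177 cm.
Applying the thin-lens equation again with f_2 = 21 cm and d_o2 = 34.177 cm gives d_i2 = 54.466 cm.
m_2 = -(54.466)/(34.177) = -1.5936.
Overall magnification: m = m_1 m_2 = 0.6169.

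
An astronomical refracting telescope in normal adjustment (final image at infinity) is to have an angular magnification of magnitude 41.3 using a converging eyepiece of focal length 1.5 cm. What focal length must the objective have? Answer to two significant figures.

62 cm

|M| = f_obj/|f_eye|, so f_obj = |M| x |f_eye| = 41.3 x 1.5 = 61.950 cm.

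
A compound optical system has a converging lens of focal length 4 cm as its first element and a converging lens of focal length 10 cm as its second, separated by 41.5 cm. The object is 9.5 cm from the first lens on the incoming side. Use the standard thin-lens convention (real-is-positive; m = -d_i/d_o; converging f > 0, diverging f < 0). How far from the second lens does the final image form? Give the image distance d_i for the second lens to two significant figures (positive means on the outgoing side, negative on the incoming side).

14 cm

First lens: d_i1 = 1/(1/4 - 1/9.5) = 6.909 cm.
The intermediate image is 6.909 cm to the right of lens 1, so d_o2 = L - d_i1 = 41.5 - 6.909 = 34.591 cm.
Second lens: d_i2 = 1/(1/10 - 1/(34.591)) = 14.067 cm.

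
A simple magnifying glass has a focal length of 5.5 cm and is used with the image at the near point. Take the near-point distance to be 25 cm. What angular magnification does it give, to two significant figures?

M = 1 + D/f = 1 + 25/5.5 = 5.545.

5.5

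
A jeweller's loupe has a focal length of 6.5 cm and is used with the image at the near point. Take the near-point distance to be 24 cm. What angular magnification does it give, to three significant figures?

M = 1 + D/f = 1 + 24/6.5 = 4.692.

4.69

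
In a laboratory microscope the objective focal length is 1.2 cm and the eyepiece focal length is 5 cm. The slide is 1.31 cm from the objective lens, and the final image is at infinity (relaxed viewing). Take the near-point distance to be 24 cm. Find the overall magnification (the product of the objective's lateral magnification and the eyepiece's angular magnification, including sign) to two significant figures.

-52

Objective: 1/d_i = 1/f_obj - 1/d_o = 1/1.2 - 1/1.31 = 0.06997 cm^-1, so d_i = 14.291 cm.
m_obj = -d_i/d_o = -14.291/1.31 = -10.909.
Eyepiece angular magnification (image at infinity): M_eye = D/f_e = 24/5 = 4.800.
Overall M = m_obj x M_eye = (-10.909)(4.800) = -52.36.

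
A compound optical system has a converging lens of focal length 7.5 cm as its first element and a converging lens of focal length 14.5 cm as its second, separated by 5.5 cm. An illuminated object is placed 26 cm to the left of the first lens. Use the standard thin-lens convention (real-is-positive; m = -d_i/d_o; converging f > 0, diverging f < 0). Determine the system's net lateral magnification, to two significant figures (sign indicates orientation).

Lens 1: 1/d_i1 = 1/f_1 - 1/d_o1 = 1/7.5 - 1/26 = 0.09487 cm^-1, so d_i1 = 10.541 cm.
m_1 = -(10.541)/26 = -0.4054.
This image would form 10.541 cm past lens 1, i.e. 5.041 cm beyond lens 2, so it is a virtual object for lens 2: d_o2 = 5.5 - 10.541 = -5.041 cm.
Lens 2: 1/d_i2 = 1/f_2 - 1/d_o2 = 1/14.5 - 1/(-5.041) = 0.26736 cm^-1, so d_i2 = 3.740 cm.
m_2 = -(3.740)/(-5.041) = 0.7420.
Overall magnification: m = m_1 m_2 = -0.3008.

-0.30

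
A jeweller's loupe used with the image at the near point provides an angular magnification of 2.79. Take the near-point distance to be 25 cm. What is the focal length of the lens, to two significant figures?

14 cm

For the image at the near point, M = 1 + D/f.
f = D/(M - 1) = 25/(2.79 - 1) = 13.966 cm.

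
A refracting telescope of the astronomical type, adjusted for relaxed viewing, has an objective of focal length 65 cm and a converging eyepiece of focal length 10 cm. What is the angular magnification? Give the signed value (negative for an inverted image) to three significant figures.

M = -f_obj/f_eye = -65/(10) = -6.500.

-6.50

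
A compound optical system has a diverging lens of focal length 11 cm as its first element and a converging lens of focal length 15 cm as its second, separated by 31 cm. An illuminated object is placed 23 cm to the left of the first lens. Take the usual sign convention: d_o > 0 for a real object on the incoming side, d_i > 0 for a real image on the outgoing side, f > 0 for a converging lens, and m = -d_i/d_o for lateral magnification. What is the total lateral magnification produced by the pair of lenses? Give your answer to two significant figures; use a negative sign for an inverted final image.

Lens 1: 1/d_i1 = 1/f_1 - 1/d_o1 = 1/(-11) - 1/23 = -0.13439 cm^-1, so d_i1 = -7.441 cm.
m_1 = -(-7.441)/23 = 0.3235.
The intermediate image is virtual, 7.441 cm to the left of lens 1, so d_o2 = L - d_i1 = 31 - (-7.441) = 38.441 cm.
Lens 2: 1/d_i2 = 1/f_2 - 1/d_o2 = 1/15 - 1/(38.441) = 0.04065 cm^-1, so d_i2 = 24.598 cm.
m_2 = -(24.598)/(38.441) = -0.6399.
Overall magnification: m = m_1 m_2 = -0.2070.

-0.21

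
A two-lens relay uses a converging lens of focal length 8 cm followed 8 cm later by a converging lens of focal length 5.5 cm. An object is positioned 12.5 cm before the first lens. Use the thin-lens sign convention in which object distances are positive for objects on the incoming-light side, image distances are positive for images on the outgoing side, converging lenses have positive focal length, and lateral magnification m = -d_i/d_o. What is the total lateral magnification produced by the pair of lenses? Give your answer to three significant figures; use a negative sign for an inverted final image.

First lens: d_i1 = 1/(1/8 - 1/12.5) = 22.222 cm.
m_1 = -(22.222)/12.5 = -1.7778.
This image would form 22.222 cm past lens 1, i.e. 14.222 cm beyond lens 2, so it is a virtual object for lens 2: d_o2 = 8 - 22.222 = -14.222 cm.
Second lens: d_i2 = 1/(1/5.5 - 1/(-14.222)) = 3.966 cm.
m_2 = -(3.966)/(-14.222) = 0.2789.
Total m = m_1 x m_2 = (-1.7778)(0.2789) = -0.4958.

-0.496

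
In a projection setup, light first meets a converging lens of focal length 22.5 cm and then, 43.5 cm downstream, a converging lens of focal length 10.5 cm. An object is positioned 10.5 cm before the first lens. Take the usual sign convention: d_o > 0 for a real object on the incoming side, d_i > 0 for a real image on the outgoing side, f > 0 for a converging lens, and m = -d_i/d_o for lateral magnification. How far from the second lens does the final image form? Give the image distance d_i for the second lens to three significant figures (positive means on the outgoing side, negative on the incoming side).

Applying the thin-lens equation to the first lens, 1/22.5 = 1/10.5 + 1/d_i1, which gives d_i1 = -19.688 cm.
With d_i1 < 0 the first image is virtual and lies on the object side; the object distance for lens 2 is d_o2 = 43.5 - (-19.688) = 63.188 cm.
Applying the thin-lens equation again with f_2 = 10.5 cm and d_o2 = 63.188 cm gives d_i2 = 12.593 cm.

12.6 cm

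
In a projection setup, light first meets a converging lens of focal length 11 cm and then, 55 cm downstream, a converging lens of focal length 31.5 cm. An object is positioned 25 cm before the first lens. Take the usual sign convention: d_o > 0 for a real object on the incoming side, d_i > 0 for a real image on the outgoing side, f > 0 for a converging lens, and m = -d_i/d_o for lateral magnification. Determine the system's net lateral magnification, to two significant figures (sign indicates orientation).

6.4

First lens: d_i1 = 1/(1/11 - 1/25) = 19.643 cm.
m_1 = -(19.643)/25 = -0.7857.
That image sits 35.357 cm in front of the second lens, so d_o2 = 35.357 cm.
Second lens: d_i2 = 1/(1/31.5 - 1/(35.357)) = 288.750 cm.
m_2 = -(288.750)/(35.357) = -8.1667.
The system's lateral magnification is m_1 m_2 = (-0.7857)(-8.1667) = 6.4167.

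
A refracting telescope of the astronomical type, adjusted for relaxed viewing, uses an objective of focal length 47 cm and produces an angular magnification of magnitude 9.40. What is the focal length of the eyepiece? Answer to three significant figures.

5.00 cm

|M| = f_obj/f_eye, so f_eye = f_obj/|M| = 47/9.4 = 5.000 cm.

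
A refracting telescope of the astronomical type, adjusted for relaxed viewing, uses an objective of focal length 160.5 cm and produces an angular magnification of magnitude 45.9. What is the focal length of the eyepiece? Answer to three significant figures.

3.50 cm

|M| = f_obj/f_eye, so f_eye = f_obj/|M| = 160.5/45.9 = 3.497 cm.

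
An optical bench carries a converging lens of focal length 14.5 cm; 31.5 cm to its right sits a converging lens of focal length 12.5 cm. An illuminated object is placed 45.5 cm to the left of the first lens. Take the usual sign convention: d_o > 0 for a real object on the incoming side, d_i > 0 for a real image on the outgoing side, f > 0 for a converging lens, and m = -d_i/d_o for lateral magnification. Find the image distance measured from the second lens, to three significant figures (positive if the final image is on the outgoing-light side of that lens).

-56.0 cm

Lens 1: 1/d_i1 = 1/f_1 - 1/d_o1 = 1/14.5 - 1/45.5 = 0.04699 cm^-1, so d_i1 = 21.282 cm.
That image sits 10.218 cm in front of the second lens, so d_o2 = 10.218 cm.
Lens 2: 1/d_i2 = 1/f_2 - 1/d_o2 = 1/12.5 - 1/(10.218) = -0.01787 cm^-1, so d_i2 = -55.963 cm.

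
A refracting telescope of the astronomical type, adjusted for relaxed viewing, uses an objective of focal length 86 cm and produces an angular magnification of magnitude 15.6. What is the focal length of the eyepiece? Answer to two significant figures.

5.5 cm

|M| = f_obj/f_eye, so f_eye = f_obj/|M| = 86/15.6 = 5.513 cm.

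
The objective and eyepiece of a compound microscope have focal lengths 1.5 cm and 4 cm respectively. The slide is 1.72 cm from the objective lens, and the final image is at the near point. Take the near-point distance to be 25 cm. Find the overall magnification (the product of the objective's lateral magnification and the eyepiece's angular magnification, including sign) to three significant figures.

-49.4

Objective: 1/d_i = 1/f_obj - 1/d_o = 1/1.5 - 1/1.72 = 0.08527 cm^-1, so d_i = 11.727 cm.
m_obj = -d_i/d_o = -11.727/1.72 = -6.818.
Eyepiece angular magnification (image at near point): M_eye = 1 + D/f_e = 1 + 25/4 = 7.250.
Overall M = m_obj x M_eye = (-6.818)(7.250) = -49.43.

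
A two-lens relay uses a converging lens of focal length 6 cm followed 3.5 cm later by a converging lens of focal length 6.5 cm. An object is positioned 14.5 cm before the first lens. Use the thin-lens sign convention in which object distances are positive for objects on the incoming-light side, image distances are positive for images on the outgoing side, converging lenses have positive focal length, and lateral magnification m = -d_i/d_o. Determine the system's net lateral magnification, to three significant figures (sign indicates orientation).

-0.347

Applying the thin-lens equation to the first lens, 1/6 = 1/14.5 + 1/d_i1, which gives d_i1 = 10.235 cm.
Its lateral magnification is m_1 = -d_i1/d_o1 = -(10.235)/14.5 = -0.7059.
This image would form 10.235 cm past lens 1, i.e. 6.735 cm beyond lens 2, so it is a virtual object for lens 2: d_o2 = 3.5 - 10.235 = -6.735 cm.
Applying the thin-lens equation again with f_2 = 6.5 cm and d_o2 = -6.735 cm gives d_i2 = 3.308 cm.
m_2 = -(3.308)/(-6.735) = 0.4911.
The system's lateral magnification is m_1 m_2 = (-0.7059)(0.4911) = -0.3467.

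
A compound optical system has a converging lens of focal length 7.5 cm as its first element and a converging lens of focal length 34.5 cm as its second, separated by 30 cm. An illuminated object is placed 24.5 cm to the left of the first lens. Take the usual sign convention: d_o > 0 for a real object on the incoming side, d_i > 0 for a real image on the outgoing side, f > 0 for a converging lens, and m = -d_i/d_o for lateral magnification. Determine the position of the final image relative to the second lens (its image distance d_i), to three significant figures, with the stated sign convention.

-43.2 cm

Lens 1: 1/d_i1 = 1/f_1 - 1/d_o1 = 1/7.5 - 1/24.5 = 0.09252 cm^-1, so d_i1 = 10.809 cm.
Object distance for lens 2: d_o2 = 30 - 10.809 = 19.191 cm.
Lens 2: 1/d_i2 = 1/f_2 - 1/d_o2 = 1/34.5 - 1/(19.191) = -0.02312 cm^-1, so d_i2 = -43.249 cm.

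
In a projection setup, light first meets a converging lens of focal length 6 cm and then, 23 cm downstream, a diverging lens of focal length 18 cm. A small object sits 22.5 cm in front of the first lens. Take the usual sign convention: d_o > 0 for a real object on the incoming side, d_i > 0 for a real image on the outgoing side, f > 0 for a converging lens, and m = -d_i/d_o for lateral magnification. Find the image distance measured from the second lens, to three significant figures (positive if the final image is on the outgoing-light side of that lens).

-8.13 cm

First lens: d_i1 = 1/(1/6 - 1/22.5) = 8.182 cm.
The intermediate image is 8.182 cm to the right of lens 1, so d_o2 = L - d_i1 = 23 - 8.182 = 14.818 cm.
Second lens: d_i2 = 1/(1/(-18) - 1/(14.818)) = -8.127 cm.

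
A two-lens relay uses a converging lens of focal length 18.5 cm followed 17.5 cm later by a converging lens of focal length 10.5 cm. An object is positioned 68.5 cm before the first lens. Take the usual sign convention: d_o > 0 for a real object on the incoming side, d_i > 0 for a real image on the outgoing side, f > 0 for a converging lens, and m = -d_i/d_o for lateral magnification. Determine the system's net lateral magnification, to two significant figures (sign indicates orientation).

-0.21

Applying the thin-lens equation to the first lens, 1/18.5 = 1/68.5 + 1/d_i1, which gives d_i1 = 25.345 cm.
Its lateral magnification is m_1 = -d_i1/d_o1 = -(25.345)/68.5 = -0.3700.
This image would form 25.345 cm past lens 1, i.e. 7.845 cm beyond lens 2, so it is a virtual object for lens 2: d_o2 = 17.5 - 25.345 = -7.845 cm.
Applying the thin-lens equation again with f_2 = 10.5 cm and d_o2 = -7.845 cm gives d_i2 = 4.490 cm.
m_2 = -(4.490)/(-7.845) = 0.5724.
Total m = m_1 x m_2 = (-0.3700)(0.5724) = -0.2118.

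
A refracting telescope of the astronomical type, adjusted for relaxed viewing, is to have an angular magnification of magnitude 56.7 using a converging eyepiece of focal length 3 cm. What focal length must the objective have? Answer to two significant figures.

170 cm

|M| = f_obj/|f_eye|, so f_obj = |M| x |f_eye| = 56.7 x 3 = 170.100 cm.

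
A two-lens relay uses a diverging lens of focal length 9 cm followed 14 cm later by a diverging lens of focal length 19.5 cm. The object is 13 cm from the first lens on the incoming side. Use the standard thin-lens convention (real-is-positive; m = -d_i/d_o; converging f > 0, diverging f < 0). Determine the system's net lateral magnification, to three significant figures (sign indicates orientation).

0.206

Applying the thin-lens equation to the first lens, 1/(-9) = 1/13 + 1/d_i1, which gives d_i1 = -5.318 cm.
Its lateral magnification is m_1 = -d_i1/d_o1 = -(-5.318)/13 = 0.4091.
The intermediate image is virtual, 5.318 cm to the left of lens 1, so d_o2 = L - d_i1 = 14 - (-5.318) = 19.318 cm.
Applying the thin-lens equation again with f_2 = -19.5 cm and d_o2 = 19.318 cm gives d_i2 = -9.704 cm.
m_2 = -(-9.704)/(19.318) = 0.5023.
Total m = m_1 x m_2 = (0.4091)(0.5023) = 0.2055.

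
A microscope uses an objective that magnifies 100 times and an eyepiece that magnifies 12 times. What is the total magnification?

The overall magnification of a compound microscope is the product of the objective and eyepiece magnifications:
M = M_obj x M_eye = 100 x 12 = 1200.

1200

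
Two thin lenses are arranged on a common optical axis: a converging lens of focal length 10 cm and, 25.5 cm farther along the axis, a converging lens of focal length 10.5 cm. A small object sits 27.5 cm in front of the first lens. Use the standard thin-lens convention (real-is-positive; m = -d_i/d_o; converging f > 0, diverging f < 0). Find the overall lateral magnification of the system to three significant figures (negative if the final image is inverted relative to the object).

Applying the thin-lens equation to the first lens, 1/10 = 1/27.5 + 1/d_i1, which gives d_i1 = 15.714 cm.
Its lateral magnification is m_1 = -d_i1/d_o1 = -(15.714)/27.5 = -0.5714.
That image sits 9.786 cm in front of the second lens, so d_o2 = 9.786 cm.
Applying the thin-lens equation again with f_2 = 10.5 cm and d_o2 = 9.786 cm gives d_i2 = -143.850 cm.
m_2 = -(-143.850)/(9.786) = 14.7000.
Total m = m_1 x m_2 = (-0.5714)(14.7000) = -8.4000.

-8.40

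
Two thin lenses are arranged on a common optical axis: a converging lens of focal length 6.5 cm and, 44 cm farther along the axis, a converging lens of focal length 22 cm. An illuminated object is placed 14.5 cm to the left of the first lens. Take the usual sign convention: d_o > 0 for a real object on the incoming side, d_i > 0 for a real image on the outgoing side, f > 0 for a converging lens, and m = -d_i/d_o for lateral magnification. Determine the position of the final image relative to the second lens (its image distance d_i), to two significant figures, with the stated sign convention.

Applying the thin-lens equation to the first lens, 1/6.5 = 1/14.5 + 1/d_i1, which gives d_i1 = 11.781 cm.
That image sits 32.219 cm in front of the second lens, so d_o2 = 32.219 cm.
Applying the thin-lens equation again with f_2 = 22 cm and d_o2 = 32.219 cm gives d_i2 = 69.364 cm.

69 cm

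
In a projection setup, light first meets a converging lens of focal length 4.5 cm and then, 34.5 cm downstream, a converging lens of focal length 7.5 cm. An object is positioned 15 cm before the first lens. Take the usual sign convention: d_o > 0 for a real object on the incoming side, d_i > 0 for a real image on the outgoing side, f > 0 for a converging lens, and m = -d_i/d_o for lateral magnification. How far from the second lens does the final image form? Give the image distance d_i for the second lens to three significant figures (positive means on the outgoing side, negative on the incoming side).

10.2 cm

Applying the thin-lens equation to the first lens, 1/4.5 = 1/15 + 1/d_i1, which gives d_i1 = 6.429 cm.
The intermediate image is 6.429 cm to the right of lens 1, so d_o2 = L - d_i1 = 34.5 - 6.429 = 28.071 cm.
Applying the thin-lens equation again with f_2 = 7.5 cm and d_o2 = 28.071 cm gives d_i2 = 10.234 cm.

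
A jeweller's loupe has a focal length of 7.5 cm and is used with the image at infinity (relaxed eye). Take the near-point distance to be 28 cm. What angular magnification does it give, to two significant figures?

M = D/f = 28/7.5 = 3.733.

3.7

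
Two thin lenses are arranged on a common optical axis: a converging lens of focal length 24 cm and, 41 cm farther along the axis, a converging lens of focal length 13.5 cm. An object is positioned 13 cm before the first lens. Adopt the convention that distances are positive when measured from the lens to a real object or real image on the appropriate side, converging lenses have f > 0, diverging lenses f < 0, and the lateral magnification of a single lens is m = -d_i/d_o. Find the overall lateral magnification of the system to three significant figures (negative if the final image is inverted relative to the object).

-0.527

Lens 1: 1/d_i1 = 1/f_1 - 1/d_o1 = 1/24 - 1/13 = -0.03526 cm^-1, so d_i1 = -28.364 cm.
m_1 = -(-28.364)/13 = 2.1818.
The intermediate image is virtual, 28.364 cm to the left of lens 1, so d_o2 = L - d_i1 = 41 - (-28.364) = 69.364 cm.
Lens 2: 1/d_i2 = 1/f_2 - 1/d_o2 = 1/13.5 - 1/(69.364) = 0.05966 cm^-1, so d_i2 = 16.762 cm.
m_2 = -(16.762)/(69.364) = -0.2417.
The system's lateral magnification is m_1 m_2 = (2.1818)(-0.2417) = -0.5273.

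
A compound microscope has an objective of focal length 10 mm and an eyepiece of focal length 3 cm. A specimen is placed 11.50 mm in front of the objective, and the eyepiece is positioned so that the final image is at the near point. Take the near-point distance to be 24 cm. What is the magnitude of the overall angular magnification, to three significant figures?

Convert to cm: f_obj = 10 mm = 1 cm; d_o = 11.50 mm = 1.15 cm.
Objective: 1/d_i = 1/f_obj - 1/d_o = 1/1 - 1/1.15 = 0.13043 cm^-1, so d_i = 7.667 cm.
m_obj = -d_i/d_o = -7.667/1.15 = -6.667.
Eyepiece angular magnification (image at near point): M_eye = 1 + D/f_e = 1 + 24/3 = 9.000.
Overall M = m_obj x M_eye = (-6.667)(9.000) = -60.00.
|M| = 60.00.

60.0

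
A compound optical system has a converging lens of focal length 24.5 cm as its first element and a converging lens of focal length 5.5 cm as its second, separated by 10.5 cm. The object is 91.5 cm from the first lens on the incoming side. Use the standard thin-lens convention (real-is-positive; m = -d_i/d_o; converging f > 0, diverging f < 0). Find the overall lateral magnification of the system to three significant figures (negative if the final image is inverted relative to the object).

Lens 1: 1/d_i1 = 1/f_1 - 1/d_o1 = 1/24.5 - 1/91.5 = 0.02989 cm^-1, so d_i1 = 33.459 cm.
m_1 = -(33.459)/91.5 = -0.3657.
This image would form 33.459 cm past lens 1, i.e. 22.959 cm beyond lens 2, so it is a virtual object for lens 2: d_o2 = 10.5 - 33.459 = -22.959 cm.
Lens 2: 1/d_i2 = 1/f_2 - 1/d_o2 = 1/5.5 - 1/(-22.959) = 0.22537 cm^-1, so d_i2 = 4.437 cm.
m_2 = -(4.437)/(-22.959) = 0.1933.
Total m = m_1 x m_2 = (-0.3657)(0.1933) = -0.0707.

-0.0707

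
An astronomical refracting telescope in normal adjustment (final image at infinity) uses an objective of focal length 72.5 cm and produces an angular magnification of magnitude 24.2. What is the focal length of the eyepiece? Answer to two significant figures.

3.0 cm

|M| = f_obj/f_eye, so f_eye = f_obj/|M| = 72.5/24.2 = 2.996 cm.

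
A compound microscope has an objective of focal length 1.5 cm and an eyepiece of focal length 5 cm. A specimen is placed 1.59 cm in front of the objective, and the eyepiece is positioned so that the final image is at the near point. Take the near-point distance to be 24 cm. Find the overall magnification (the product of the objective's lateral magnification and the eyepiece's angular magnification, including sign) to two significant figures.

-97

Objective: 1/d_i = 1/f_obj - 1/d_o = 1/1.5 - 1/1.59 = 0.03774 cm^-1, so d_i = 26.500 cm.
m_obj = -d_i/d_o = -26.500/1.59 = -16.667.
Eyepiece angular magnification (image at near point): M_eye = 1 + D/f_e = 1 + 24/5 = 5.800.
Overall M = m_obj x M_eye = (-16.667)(5.800) = -96.67.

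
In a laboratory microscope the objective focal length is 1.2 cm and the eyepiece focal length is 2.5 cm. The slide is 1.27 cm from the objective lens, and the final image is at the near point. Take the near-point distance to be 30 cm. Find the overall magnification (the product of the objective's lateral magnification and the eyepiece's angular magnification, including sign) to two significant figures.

Objective: 1/d_i = 1/f_obj - 1/d_o = 1/1.2 - 1/1.27 = 0.04593 cm^-1, so d_i = 21.771 cm.
m_obj = -d_i/d_o = -21.771/1.27 = -17.143.
Eyepiece angular magnification (image at near point): M_eye = 1 + D/f_e = 1 + 30/2.5 = 13.000.
Overall M = m_obj x M_eye = (-17.143)(13.000) = -222.86.

-220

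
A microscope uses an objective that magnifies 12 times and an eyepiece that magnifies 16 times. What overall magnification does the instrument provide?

192

The overall magnification of a compound microscope is the product of the objective and eyepiece magnifications:
M = M_obj x M_eye = 12 x 16 = 192.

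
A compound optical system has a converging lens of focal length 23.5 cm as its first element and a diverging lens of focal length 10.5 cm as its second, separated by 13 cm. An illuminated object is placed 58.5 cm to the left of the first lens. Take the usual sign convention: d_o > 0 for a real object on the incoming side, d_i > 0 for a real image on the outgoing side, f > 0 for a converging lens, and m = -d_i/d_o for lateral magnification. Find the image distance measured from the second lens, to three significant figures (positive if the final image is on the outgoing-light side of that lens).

-17.5 cm

Applying the thin-lens equation to the first lens, 1/23.5 = 1/58.5 + 1/d_i1, which gives d_i1 = 39.279 cm.
This image would form 39.279 cm past lens 1, i.e. 26.279 cm beyond lens 2, so it is a virtual object for lens 2: d_o2 = 13 - 39.279 = -26.279 cm.
Applying the thin-lens equation again with f_2 = -10.5 cm and d_o2 = -26.279 cm gives d_i2 = -17.487 cm.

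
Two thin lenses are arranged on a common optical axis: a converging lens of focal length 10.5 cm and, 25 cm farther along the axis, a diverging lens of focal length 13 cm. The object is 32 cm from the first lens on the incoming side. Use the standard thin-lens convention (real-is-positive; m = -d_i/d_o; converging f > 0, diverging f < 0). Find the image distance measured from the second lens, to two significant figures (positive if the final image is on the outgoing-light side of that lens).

-5.4 cm

Lens 1: 1/d_i1 = 1/f_1 - 1/d_o1 = 1/10.5 - 1/32 = 0.06399 cm^-1, so d_i1 = 15.628 cm.
The intermediate image is 15.628 cm to the right of lens 1, so d_o2 = L - d_i1 = 25 - 15.628 = 9.372 cm.
Lens 2: 1/d_i2 = 1/f_2 - 1/d_o2 = 1/(-13) - 1/(9.372) = -0.18362 cm^-1, so d_i2 = -5.446 cm.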